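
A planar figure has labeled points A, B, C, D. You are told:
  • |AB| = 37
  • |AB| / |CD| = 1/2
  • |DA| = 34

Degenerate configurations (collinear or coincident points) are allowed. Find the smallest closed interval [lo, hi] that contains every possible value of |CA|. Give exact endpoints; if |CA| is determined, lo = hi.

|AB| ∈ {37}
|AD| ∈ {34}
|CD| ∈ {74}
|BD| ∈ [3, 71]
|AC| ∈ [40, 108]
|BC| ∈ [3, 145]

|CA| ∈ [40, 108]  (≈ [40.0000, 108.0000])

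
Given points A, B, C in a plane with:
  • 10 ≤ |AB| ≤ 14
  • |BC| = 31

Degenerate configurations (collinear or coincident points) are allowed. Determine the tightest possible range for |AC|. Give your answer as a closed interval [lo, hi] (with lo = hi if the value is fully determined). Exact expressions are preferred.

|AC| ∈ [17, 45]  (≈ [17.0000, 45.0000])

|AB| ∈ [10, 14]
|BC| ∈ {31}
|AC| ∈ [17, 45]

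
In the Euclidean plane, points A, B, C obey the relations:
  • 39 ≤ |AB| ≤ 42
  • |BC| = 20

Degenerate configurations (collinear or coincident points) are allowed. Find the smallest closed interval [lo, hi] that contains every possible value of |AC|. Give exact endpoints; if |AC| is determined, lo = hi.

|AB| ∈ [39, 42]
|BC| ∈ {20}
|AC| ∈ [19, 62]

|AC| ∈ [19, 62]  (≈ [19.0000, 62.0000])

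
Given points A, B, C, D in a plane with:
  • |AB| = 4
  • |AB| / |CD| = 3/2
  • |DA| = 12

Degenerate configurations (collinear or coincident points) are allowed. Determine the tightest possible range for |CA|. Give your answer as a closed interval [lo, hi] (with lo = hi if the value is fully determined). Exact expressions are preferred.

|CA| ∈ [28/3, 44/3]  (≈ [9.3333, 14.6667])

|AB| ∈ {4}
|AD| ∈ {12}
|CD| ∈ {8/3}
|BD| ∈ [8, 16]
|AC| ∈ [28/3, 44/3]
|BC| ∈ [16/3, 56/3]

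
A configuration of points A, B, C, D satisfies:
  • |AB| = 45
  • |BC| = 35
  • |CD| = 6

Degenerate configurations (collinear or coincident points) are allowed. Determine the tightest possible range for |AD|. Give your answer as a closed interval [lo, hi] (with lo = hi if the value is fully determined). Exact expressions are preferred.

|AB| ∈ {45}
|BC| ∈ {35}
|CD| ∈ {6}
|AC| ∈ [10, 80]
|BD| ∈ [29, 41]
|AD| ∈ [4, 86]

|AD| ∈ [4, 86]  (≈ [4.0000, 86.0000])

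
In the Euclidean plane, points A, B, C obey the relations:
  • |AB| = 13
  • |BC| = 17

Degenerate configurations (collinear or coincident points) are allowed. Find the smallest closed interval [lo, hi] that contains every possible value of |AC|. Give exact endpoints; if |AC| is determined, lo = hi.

|AB| ∈ {13}
|BC| ∈ {17}
|AC| ∈ [4, 30]

|AC| ∈ [4, 30]  (≈ [4.0000, 30.0000])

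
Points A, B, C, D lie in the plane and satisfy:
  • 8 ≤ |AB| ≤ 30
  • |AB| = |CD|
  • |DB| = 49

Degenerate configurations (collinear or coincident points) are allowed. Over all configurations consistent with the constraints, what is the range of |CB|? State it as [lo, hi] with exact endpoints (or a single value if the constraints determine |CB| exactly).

|AB| ∈ [8, 30]
|BD| ∈ {49}
|CD| ∈ [8, 30]
|AD| ∈ [19, 79]
|BC| ∈ [19, 79]
|AC| ∈ [0, 109]

|CB| ∈ [19, 79]  (≈ [19.0000, 79.0000])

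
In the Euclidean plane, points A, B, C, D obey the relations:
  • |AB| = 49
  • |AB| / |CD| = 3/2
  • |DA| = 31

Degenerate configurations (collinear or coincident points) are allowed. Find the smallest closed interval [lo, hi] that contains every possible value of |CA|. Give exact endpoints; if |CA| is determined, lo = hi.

|CA| ∈ [5/3, 191/3]  (≈ [1.6667, 63.6667])

|AB| ∈ {49}
|AD| ∈ {31}
|CD| ∈ {98/3}
|BD| ∈ [18, 80]
|AC| ∈ [5/3, 191/3]
|BC| ∈ [0, 338/3]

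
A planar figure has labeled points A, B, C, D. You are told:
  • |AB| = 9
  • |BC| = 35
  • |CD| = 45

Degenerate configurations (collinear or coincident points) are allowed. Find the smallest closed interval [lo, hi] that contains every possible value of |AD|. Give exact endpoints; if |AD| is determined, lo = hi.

|AD| ∈ [1, 89]  (≈ [1.0000, 89.0000])

|AB| ∈ {9}
|BC| ∈ {35}
|CD| ∈ {45}
|AC| ∈ [26, 44]
|BD| ∈ [10, 80]
|AD| ∈ [1, 89]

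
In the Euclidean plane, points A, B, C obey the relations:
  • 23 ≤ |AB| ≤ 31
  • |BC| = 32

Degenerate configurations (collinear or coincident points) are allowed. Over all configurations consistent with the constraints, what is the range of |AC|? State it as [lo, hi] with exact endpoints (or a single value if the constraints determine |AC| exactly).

|AC| ∈ [1, 63]  (≈ [1.0000, 63.0000])

|AB| ∈ [23, 31]
|BC| ∈ {32}
|AC| ∈ [1, 63]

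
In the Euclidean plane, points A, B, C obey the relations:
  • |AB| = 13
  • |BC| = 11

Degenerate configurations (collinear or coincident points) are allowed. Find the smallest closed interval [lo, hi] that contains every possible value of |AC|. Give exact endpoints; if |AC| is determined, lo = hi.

|AC| ∈ [2, 24]  (≈ [2.0000, 24.0000])

|AB| ∈ {13}
|BC| ∈ {11}
|AC| ∈ [2, 24]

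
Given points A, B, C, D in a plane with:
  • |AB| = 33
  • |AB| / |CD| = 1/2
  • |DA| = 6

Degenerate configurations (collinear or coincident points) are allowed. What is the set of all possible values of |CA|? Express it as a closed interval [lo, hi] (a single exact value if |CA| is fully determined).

|AB| ∈ {33}
|AD| ∈ {6}
|CD| ∈ {66}
|BD| ∈ [27, 39]
|AC| ∈ [60, 72]
|BC| ∈ [27, 105]

|CA| ∈ [60, 72]  (≈ [60.0000, 72.0000])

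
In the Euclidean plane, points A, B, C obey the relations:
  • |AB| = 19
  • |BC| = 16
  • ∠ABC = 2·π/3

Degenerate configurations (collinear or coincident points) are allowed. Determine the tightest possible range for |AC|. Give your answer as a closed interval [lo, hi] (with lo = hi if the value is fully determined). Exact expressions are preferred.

|AC| = √(921)  (≈ 30.3480)

|AB| ∈ {19}
|BC| ∈ {16}
|AC| ∈ {√(921)}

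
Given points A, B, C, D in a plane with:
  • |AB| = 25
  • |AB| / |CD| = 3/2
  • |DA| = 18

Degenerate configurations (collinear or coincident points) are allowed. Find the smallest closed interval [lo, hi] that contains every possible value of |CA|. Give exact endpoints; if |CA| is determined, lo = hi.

|CA| ∈ [4/3, 104/3]  (≈ [1.3333, 34.6667])

|AB| ∈ {25}
|AD| ∈ {18}
|CD| ∈ {50/3}
|BD| ∈ [7, 43]
|AC| ∈ [4/3, 104/3]
|BC| ∈ [0, 179/3]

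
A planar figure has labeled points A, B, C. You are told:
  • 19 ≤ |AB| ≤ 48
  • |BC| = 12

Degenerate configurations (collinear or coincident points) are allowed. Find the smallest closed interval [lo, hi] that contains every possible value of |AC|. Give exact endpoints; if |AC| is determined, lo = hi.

|AB| ∈ [19, 48]
|BC| ∈ {12}
|AC| ∈ [7, 60]

|AC| ∈ [7, 60]  (≈ [7.0000, 60.0000])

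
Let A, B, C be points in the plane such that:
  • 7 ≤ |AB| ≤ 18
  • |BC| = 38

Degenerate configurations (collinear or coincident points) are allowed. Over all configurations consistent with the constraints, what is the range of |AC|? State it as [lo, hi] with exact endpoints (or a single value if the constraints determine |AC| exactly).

|AC| ∈ [20, 56]  (≈ [20.0000, 56.0000])

|AB| ∈ [7, 18]
|BC| ∈ {38}
|AC| ∈ [20, 56]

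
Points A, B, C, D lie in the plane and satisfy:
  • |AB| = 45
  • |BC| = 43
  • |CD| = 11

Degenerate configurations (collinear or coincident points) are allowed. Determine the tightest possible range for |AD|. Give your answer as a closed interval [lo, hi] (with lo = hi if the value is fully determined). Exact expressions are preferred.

|AB| ∈ {45}
|BC| ∈ {43}
|CD| ∈ {11}
|AC| ∈ [2, 88]
|BD| ∈ [32, 54]
|AD| ∈ [0, 99]

|AD| ∈ [0, 99]  (≈ [0.0000, 99.0000])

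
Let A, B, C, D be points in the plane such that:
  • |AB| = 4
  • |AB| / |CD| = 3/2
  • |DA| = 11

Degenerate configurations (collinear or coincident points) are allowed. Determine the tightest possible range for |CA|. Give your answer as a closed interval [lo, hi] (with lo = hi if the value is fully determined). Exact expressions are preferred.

|CA| ∈ [25/3, 41/3]  (≈ [8.3333, 13.6667])

|AB| ∈ {4}
|AD| ∈ {11}
|CD| ∈ {8/3}
|BD| ∈ [7, 15]
|AC| ∈ [25/3, 41/3]
|BC| ∈ [13/3, 53/3]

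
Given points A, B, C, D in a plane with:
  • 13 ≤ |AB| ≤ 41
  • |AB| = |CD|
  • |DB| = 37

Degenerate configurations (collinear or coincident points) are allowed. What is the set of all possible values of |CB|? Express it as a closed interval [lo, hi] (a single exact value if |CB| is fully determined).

|AB| ∈ [13, 41]
|BD| ∈ {37}
|CD| ∈ [13, 41]
|AD| ∈ [0, 78]
|BC| ∈ [0, 78]
|AC| ∈ [0, 119]

|CB| ∈ [0, 78]  (≈ [0.0000, 78.0000])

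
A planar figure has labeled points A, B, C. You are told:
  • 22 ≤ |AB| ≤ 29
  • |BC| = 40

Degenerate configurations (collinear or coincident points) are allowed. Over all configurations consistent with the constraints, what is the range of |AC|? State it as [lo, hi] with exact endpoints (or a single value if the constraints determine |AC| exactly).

|AC| ∈ [11, 69]  (≈ [11.0000, 69.0000])

|AB| ∈ [22, 29]
|BC| ∈ {40}
|AC| ∈ [11, 69]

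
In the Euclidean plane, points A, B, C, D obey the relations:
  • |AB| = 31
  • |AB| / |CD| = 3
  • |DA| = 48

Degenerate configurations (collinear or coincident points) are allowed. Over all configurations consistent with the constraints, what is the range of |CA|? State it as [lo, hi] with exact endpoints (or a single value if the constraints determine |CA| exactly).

|AB| ∈ {31}
|AD| ∈ {48}
|CD| ∈ {31/3}
|BD| ∈ [17, 79]
|AC| ∈ [113/3, 175/3]
|BC| ∈ [20/3, 268/3]

|CA| ∈ [113/3, 175/3]  (≈ [37.6667, 58.3333])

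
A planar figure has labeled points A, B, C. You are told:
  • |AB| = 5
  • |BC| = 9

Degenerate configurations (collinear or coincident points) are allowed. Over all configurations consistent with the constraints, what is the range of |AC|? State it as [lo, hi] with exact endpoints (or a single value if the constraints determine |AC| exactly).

|AB| ∈ {5}
|BC| ∈ {9}
|AC| ∈ [4, 14]

|AC| ∈ [4, 14]  (≈ [4.0000, 14.0000])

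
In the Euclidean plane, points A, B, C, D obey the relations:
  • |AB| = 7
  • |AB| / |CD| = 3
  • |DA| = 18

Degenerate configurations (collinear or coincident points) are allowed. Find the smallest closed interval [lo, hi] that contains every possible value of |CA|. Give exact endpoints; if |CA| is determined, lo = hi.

|CA| ∈ [47/3, 61/3]  (≈ [15.6667, 20.3333])

|AB| ∈ {7}
|AD| ∈ {18}
|CD| ∈ {7/3}
|BD| ∈ [11, 25]
|AC| ∈ [47/3, 61/3]
|BC| ∈ [26/3, 82/3]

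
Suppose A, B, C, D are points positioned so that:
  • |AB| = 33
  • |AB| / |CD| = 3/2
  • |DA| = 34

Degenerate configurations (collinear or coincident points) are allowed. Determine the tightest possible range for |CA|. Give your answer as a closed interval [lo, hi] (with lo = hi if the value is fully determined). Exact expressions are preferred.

|CA| ∈ [12, 56]  (≈ [12.0000, 56.0000])

|AB| ∈ {33}
|AD| ∈ {34}
|CD| ∈ {22}
|BD| ∈ [1, 67]
|AC| ∈ [12, 56]
|BC| ∈ [0, 89]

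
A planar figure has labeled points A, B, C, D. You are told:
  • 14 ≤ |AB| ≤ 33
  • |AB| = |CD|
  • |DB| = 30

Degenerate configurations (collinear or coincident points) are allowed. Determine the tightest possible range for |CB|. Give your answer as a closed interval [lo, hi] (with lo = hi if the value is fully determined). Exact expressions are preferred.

|CB| ∈ [0, 63]  (≈ [0.0000, 63.0000])

|AB| ∈ [14, 33]
|BD| ∈ {30}
|CD| ∈ [14, 33]
|AD| ∈ [0, 63]
|BC| ∈ [0, 63]
|AC| ∈ [0, 96]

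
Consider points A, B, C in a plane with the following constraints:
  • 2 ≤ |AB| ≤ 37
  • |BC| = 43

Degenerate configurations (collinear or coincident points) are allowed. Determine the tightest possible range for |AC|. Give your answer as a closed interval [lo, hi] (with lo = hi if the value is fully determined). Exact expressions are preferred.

|AB| ∈ [2, 37]
|BC| ∈ {43}
|AC| ∈ [6, 80]

|AC| ∈ [6, 80]  (≈ [6.0000, 80.0000])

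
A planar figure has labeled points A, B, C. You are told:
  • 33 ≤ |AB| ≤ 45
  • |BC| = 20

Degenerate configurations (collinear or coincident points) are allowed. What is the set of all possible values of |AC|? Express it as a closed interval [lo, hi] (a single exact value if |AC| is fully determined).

|AB| ∈ [33, 45]
|BC| ∈ {20}
|AC| ∈ [13, 65]

|AC| ∈ [13, 65]  (≈ [13.0000, 65.0000])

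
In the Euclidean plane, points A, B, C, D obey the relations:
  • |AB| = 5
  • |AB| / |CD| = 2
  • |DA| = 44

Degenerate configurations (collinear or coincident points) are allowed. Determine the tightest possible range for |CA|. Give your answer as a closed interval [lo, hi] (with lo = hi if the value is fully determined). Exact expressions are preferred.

|AB| ∈ {5}
|AD| ∈ {44}
|CD| ∈ {5/2}
|BD| ∈ [39, 49]
|AC| ∈ [83/2, 93/2]
|BC| ∈ [73/2, 103/2]

|CA| ∈ [83/2, 93/2]  (≈ [41.5000, 46.5000])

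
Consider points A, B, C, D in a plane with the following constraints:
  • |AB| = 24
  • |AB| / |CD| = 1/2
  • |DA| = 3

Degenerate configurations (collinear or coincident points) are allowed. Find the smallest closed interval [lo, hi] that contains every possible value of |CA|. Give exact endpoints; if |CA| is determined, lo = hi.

|AB| ∈ {24}
|AD| ∈ {3}
|CD| ∈ {48}
|BD| ∈ [21, 27]
|AC| ∈ [45, 51]
|BC| ∈ [21, 75]

|CA| ∈ [45, 51]  (≈ [45.0000, 51.0000])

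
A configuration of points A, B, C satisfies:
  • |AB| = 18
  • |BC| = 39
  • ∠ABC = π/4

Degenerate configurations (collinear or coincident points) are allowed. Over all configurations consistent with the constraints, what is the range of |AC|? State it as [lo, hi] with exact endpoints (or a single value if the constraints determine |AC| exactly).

|AB| ∈ {18}
|BC| ∈ {39}
|AC| ∈ {3·√(205 - 78·√(2))}

|AC| = 3·√(205 - 78·√(2))  (≈ 29.1928)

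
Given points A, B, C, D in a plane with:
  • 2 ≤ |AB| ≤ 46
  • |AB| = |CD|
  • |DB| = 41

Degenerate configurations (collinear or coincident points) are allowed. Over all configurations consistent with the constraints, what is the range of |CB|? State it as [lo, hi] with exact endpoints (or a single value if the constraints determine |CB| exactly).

|CB| ∈ [0, 87]  (≈ [0.0000, 87.0000])

|AB| ∈ [2, 46]
|BD| ∈ {41}
|CD| ∈ [2, 46]
|AD| ∈ [0, 87]
|BC| ∈ [0, 87]
|AC| ∈ [0, 133]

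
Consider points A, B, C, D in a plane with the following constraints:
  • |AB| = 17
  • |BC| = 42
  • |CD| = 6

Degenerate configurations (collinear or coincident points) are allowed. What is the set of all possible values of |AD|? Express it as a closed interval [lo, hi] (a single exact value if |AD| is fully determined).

|AD| ∈ [19, 65]  (≈ [19.0000, 65.0000])

|AB| ∈ {17}
|BC| ∈ {42}
|CD| ∈ {6}
|AC| ∈ [25, 59]
|BD| ∈ [36, 48]
|AD| ∈ [19, 65]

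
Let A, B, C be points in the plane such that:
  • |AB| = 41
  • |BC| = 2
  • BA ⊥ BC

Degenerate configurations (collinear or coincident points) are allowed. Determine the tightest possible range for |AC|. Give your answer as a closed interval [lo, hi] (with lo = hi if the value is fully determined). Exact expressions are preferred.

|AC| = √(1685)  (≈ 41.0488)

|AB| ∈ {41}
|BC| ∈ {2}
|AC| ∈ {√(1685)}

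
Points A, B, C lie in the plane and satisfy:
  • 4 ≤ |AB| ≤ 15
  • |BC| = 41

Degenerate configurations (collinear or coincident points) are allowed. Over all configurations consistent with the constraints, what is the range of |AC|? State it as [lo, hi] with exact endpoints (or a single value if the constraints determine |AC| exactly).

|AB| ∈ [4, 15]
|BC| ∈ {41}
|AC| ∈ [26, 56]

|AC| ∈ [26, 56]  (≈ [26.0000, 56.0000])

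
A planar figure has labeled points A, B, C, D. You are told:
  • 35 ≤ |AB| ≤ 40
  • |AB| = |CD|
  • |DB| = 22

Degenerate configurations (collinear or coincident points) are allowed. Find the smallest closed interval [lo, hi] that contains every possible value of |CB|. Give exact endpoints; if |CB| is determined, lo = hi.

|AB| ∈ [35, 40]
|BD| ∈ {22}
|CD| ∈ [35, 40]
|AD| ∈ [13, 62]
|BC| ∈ [13, 62]
|AC| ∈ [0, 102]

|CB| ∈ [13, 62]  (≈ [13.0000, 62.0000])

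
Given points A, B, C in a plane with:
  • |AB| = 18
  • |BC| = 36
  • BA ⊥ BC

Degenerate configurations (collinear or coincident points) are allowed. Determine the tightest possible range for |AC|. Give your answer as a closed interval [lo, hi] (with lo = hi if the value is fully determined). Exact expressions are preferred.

|AB| ∈ {18}
|BC| ∈ {36}
|AC| ∈ {18·√(5)}

|AC| = 18·√(5)  (≈ 40.2492)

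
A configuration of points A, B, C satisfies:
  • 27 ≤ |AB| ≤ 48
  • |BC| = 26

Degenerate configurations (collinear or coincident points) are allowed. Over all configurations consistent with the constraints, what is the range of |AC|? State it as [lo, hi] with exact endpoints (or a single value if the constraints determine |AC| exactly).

|AC| ∈ [1, 74]  (≈ [1.0000, 74.0000])

|AB| ∈ [27, 48]
|BC| ∈ {26}
|AC| ∈ [1, 74]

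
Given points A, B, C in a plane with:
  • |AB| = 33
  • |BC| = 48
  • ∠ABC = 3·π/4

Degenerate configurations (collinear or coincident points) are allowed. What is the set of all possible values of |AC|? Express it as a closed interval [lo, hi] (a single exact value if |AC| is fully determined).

|AC| = 3·√(176·√(2) + 377)  (≈ 75.0541)

|AB| ∈ {33}
|BC| ∈ {48}
|AC| ∈ {3·√(176·√(2) + 377)}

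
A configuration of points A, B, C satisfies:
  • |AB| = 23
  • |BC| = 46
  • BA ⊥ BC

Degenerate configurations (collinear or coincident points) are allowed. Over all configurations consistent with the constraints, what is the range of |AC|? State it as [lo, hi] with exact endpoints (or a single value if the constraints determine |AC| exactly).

|AB| ∈ {23}
|BC| ∈ {46}
|AC| ∈ {23·√(5)}

|AC| = 23·√(5)  (≈ 51.4296)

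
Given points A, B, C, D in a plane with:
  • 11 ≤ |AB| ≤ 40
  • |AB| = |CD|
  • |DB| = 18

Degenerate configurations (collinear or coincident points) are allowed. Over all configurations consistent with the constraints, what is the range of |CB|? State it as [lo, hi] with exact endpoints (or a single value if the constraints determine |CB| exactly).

|AB| ∈ [11, 40]
|BD| ∈ {18}
|CD| ∈ [11, 40]
|AD| ∈ [0, 58]
|BC| ∈ [0, 58]
|AC| ∈ [0, 98]

|CB| ∈ [0, 58]  (≈ [0.0000, 58.0000])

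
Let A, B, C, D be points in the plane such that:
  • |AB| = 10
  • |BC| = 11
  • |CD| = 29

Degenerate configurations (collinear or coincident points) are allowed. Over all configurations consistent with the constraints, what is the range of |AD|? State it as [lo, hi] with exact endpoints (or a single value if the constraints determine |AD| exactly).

|AD| ∈ [8, 50]  (≈ [8.0000, 50.0000])

|AB| ∈ {10}
|BC| ∈ {11}
|CD| ∈ {29}
|AC| ∈ [1, 21]
|BD| ∈ [18, 40]
|AD| ∈ [8, 50]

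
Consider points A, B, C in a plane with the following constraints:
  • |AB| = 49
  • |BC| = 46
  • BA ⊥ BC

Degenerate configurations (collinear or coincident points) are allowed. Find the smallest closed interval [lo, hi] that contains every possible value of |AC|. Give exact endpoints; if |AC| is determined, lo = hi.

|AC| = √(4517)  (≈ 67.2086)

|AB| ∈ {49}
|BC| ∈ {46}
|AC| ∈ {√(4517)}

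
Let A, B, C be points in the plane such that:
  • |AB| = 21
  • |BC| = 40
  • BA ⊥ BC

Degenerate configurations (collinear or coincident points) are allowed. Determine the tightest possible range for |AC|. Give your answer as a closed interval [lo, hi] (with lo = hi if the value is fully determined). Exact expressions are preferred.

|AB| ∈ {21}
|BC| ∈ {40}
|AC| ∈ {√(2041)}

|AC| = √(2041)  (≈ 45.1774)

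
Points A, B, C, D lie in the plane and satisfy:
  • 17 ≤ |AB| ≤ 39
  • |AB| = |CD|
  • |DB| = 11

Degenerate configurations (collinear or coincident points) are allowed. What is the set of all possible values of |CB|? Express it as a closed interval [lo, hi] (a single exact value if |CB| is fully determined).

|CB| ∈ [6, 50]  (≈ [6.0000, 50.0000])

|AB| ∈ [17, 39]
|BD| ∈ {11}
|CD| ∈ [17, 39]
|AD| ∈ [6, 50]
|BC| ∈ [6, 50]
|AC| ∈ [0, 89]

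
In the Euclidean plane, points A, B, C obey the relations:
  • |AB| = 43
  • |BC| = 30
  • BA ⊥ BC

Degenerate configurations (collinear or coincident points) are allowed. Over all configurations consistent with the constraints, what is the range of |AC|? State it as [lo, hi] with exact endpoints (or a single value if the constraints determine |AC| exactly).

|AC| = √(2749)  (≈ 52.4309)

|AB| ∈ {43}
|BC| ∈ {30}
|AC| ∈ {√(2749)}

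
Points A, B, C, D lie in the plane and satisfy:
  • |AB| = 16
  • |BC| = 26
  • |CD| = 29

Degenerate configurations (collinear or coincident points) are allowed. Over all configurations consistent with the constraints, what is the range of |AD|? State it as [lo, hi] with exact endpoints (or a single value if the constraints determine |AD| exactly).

|AD| ∈ [0, 71]  (≈ [0.0000, 71.0000])

|AB| ∈ {16}
|BC| ∈ {26}
|CD| ∈ {29}
|AC| ∈ [10, 42]
|BD| ∈ [3, 55]
|AD| ∈ [0, 71]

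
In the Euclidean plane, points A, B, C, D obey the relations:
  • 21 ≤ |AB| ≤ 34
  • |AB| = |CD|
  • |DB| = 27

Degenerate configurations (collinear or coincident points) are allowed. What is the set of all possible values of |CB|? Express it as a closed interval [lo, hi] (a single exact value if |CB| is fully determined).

|AB| ∈ [21, 34]
|BD| ∈ {27}
|CD| ∈ [21, 34]
|AD| ∈ [0, 61]
|BC| ∈ [0, 61]
|AC| ∈ [0, 95]

|CB| ∈ [0, 61]  (≈ [0.0000, 61.0000])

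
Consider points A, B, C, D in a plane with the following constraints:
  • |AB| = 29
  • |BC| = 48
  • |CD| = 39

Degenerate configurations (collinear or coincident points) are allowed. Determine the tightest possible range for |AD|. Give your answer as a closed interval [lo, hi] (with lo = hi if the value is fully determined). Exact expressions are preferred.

|AB| ∈ {29}
|BC| ∈ {48}
|CD| ∈ {39}
|AC| ∈ [19, 77]
|BD| ∈ [9, 87]
|AD| ∈ [0, 116]

|AD| ∈ [0, 116]  (≈ [0.0000, 116.0000])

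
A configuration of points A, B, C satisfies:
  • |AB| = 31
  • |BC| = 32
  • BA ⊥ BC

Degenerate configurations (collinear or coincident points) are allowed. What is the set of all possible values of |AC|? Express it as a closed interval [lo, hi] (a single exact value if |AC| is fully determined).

|AB| ∈ {31}
|BC| ∈ {32}
|AC| ∈ {√(1985)}

|AC| = √(1985)  (≈ 44.5533)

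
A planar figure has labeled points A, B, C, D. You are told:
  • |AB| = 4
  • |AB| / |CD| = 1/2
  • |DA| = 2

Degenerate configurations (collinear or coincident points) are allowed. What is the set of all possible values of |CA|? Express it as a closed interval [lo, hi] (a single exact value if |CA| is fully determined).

|CA| ∈ [6, 10]  (≈ [6.0000, 10.0000])

|AB| ∈ {4}
|AD| ∈ {2}
|CD| ∈ {8}
|BD| ∈ [2, 6]
|AC| ∈ [6, 10]
|BC| ∈ [2, 14]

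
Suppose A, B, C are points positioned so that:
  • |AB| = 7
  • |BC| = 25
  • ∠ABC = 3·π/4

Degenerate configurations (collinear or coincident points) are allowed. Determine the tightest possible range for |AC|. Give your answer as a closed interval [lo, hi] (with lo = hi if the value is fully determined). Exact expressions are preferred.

|AC| = √(175·√(2) + 674)  (≈ 30.3560)

|AB| ∈ {7}
|BC| ∈ {25}
|AC| ∈ {√(175·√(2) + 674)}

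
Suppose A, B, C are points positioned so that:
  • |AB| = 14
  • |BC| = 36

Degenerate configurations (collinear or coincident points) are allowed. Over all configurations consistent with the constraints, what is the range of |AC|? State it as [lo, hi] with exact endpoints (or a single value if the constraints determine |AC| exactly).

|AB| ∈ {14}
|BC| ∈ {36}
|AC| ∈ [22, 50]

|AC| ∈ [22, 50]  (≈ [22.0000, 50.0000])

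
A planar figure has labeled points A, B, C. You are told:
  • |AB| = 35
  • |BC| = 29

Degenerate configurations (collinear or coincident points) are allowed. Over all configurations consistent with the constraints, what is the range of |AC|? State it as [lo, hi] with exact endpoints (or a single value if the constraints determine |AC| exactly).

|AC| ∈ [6, 64]  (≈ [6.0000, 64.0000])

|AB| ∈ {35}
|BC| ∈ {29}
|AC| ∈ [6, 64]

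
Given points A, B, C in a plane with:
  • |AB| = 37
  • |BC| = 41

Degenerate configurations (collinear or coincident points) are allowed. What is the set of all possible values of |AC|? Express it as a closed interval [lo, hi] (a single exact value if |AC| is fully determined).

|AB| ∈ {37}
|BC| ∈ {41}
|AC| ∈ [4, 78]

|AC| ∈ [4, 78]  (≈ [4.0000, 78.0000])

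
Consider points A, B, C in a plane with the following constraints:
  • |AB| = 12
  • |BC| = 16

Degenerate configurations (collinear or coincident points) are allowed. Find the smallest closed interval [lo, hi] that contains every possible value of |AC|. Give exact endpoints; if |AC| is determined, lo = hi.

|AC| ∈ [4, 28]  (≈ [4.0000, 28.0000])

|AB| ∈ {12}
|BC| ∈ {16}
|AC| ∈ [4, 28]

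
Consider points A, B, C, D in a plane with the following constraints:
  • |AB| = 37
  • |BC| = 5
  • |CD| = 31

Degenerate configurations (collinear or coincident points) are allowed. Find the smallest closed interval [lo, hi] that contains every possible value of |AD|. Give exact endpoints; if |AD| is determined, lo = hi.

|AD| ∈ [1, 73]  (≈ [1.0000, 73.0000])

|AB| ∈ {37}
|BC| ∈ {5}
|CD| ∈ {31}
|AC| ∈ [32, 42]
|BD| ∈ [26, 36]
|AD| ∈ [1, 73]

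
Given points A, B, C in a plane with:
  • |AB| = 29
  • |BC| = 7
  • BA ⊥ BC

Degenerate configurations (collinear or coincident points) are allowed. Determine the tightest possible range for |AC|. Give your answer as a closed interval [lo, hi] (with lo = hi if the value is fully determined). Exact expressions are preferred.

|AB| ∈ {29}
|BC| ∈ {7}
|AC| ∈ {√(890)}

|AC| = √(890)  (≈ 29.8329)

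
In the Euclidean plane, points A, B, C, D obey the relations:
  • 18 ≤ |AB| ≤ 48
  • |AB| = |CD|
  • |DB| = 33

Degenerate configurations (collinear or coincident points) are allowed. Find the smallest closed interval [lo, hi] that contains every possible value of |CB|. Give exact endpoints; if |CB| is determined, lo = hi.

|CB| ∈ [0, 81]  (≈ [0.0000, 81.0000])

|AB| ∈ [18, 48]
|BD| ∈ {33}
|CD| ∈ [18, 48]
|AD| ∈ [0, 81]
|BC| ∈ [0, 81]
|AC| ∈ [0, 129]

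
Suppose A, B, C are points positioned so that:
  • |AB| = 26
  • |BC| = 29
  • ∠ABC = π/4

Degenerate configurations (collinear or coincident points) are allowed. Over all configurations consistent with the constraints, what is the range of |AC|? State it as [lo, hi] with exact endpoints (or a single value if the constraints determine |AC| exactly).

|AB| ∈ {26}
|BC| ∈ {29}
|AC| ∈ {√(1517 - 754·√(2))}

|AC| = √(1517 - 754·√(2))  (≈ 21.2293)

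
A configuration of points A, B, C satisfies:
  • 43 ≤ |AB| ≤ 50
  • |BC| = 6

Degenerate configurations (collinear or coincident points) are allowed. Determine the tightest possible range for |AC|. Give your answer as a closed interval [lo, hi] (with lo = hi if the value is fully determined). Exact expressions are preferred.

|AB| ∈ [43, 50]
|BC| ∈ {6}
|AC| ∈ [37, 56]

|AC| ∈ [37, 56]  (≈ [37.0000, 56.0000])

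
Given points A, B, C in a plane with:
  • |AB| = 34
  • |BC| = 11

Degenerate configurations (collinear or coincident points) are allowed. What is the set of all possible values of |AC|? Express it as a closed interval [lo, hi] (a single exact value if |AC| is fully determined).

|AB| ∈ {34}
|BC| ∈ {11}
|AC| ∈ [23, 45]

|AC| ∈ [23, 45]  (≈ [23.0000, 45.0000])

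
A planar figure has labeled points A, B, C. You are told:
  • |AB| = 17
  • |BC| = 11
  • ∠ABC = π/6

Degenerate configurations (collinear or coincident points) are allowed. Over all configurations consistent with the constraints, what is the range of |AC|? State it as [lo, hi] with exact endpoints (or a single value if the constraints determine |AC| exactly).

|AC| = √(410 - 187·√(3))  (≈ 9.2794)

|AB| ∈ {17}
|BC| ∈ {11}
|AC| ∈ {√(410 - 187·√(3))}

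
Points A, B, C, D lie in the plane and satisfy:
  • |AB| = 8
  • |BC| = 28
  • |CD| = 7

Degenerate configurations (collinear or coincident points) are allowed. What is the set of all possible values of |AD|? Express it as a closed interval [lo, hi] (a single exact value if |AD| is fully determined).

|AD| ∈ [13, 43]  (≈ [13.0000, 43.0000])

|AB| ∈ {8}
|BC| ∈ {28}
|CD| ∈ {7}
|AC| ∈ [20, 36]
|BD| ∈ [21, 35]
|AD| ∈ [13, 43]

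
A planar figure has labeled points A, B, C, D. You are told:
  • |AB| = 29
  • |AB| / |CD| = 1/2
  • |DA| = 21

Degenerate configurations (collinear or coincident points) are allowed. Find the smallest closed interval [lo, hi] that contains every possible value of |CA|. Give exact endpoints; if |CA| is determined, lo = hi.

|CA| ∈ [37, 79]  (≈ [37.0000, 79.0000])

|AB| ∈ {29}
|AD| ∈ {21}
|CD| ∈ {58}
|BD| ∈ [8, 50]
|AC| ∈ [37, 79]
|BC| ∈ [8, 108]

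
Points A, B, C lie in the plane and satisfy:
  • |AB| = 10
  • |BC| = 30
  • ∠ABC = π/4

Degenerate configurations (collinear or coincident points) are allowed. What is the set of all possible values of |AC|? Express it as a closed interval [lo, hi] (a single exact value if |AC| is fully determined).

|AB| ∈ {10}
|BC| ∈ {30}
|AC| ∈ {10·√(10 - 3·√(2))}

|AC| = 10·√(10 - 3·√(2))  (≈ 23.9945)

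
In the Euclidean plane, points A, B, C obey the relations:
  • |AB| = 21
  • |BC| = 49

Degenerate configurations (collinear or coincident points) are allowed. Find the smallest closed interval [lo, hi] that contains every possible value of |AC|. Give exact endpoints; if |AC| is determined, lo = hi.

|AB| ∈ {21}
|BC| ∈ {49}
|AC| ∈ [28, 70]

|AC| ∈ [28, 70]  (≈ [28.0000, 70.0000])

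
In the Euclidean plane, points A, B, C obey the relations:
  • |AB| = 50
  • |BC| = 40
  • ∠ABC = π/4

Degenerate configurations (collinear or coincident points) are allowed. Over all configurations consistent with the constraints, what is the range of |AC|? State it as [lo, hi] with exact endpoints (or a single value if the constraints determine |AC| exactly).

|AC| = 10·√(41 - 20·√(2))  (≈ 35.6591)

|AB| ∈ {50}
|BC| ∈ {40}
|AC| ∈ {10·√(41 - 20·√(2))}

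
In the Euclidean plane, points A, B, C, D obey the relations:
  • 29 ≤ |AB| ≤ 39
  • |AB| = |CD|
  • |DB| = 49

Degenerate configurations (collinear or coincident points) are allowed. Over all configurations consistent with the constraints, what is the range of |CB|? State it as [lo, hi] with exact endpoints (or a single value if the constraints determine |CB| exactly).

|AB| ∈ [29, 39]
|BD| ∈ {49}
|CD| ∈ [29, 39]
|AD| ∈ [10, 88]
|BC| ∈ [10, 88]
|AC| ∈ [0, 127]

|CB| ∈ [10, 88]  (≈ [10.0000, 88.0000])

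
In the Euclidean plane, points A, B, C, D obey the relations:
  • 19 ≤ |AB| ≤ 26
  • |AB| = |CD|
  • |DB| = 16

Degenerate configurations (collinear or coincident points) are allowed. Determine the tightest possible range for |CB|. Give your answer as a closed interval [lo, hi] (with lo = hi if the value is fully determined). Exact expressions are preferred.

|AB| ∈ [19, 26]
|BD| ∈ {16}
|CD| ∈ [19, 26]
|AD| ∈ [3, 42]
|BC| ∈ [3, 42]
|AC| ∈ [0, 68]

|CB| ∈ [3, 42]  (≈ [3.0000, 42.0000])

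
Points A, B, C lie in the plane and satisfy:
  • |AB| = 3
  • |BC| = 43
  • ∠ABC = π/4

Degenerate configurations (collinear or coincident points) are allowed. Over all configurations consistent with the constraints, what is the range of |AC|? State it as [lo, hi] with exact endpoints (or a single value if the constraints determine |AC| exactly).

|AB| ∈ {3}
|BC| ∈ {43}
|AC| ∈ {√(1858 - 129·√(2))}

|AC| = √(1858 - 129·√(2))  (≈ 40.9337)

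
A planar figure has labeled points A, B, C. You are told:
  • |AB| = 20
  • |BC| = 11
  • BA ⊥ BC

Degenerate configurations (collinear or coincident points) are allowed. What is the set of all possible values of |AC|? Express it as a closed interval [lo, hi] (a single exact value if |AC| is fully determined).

|AC| = √(521)  (≈ 22.8254)

|AB| ∈ {20}
|BC| ∈ {11}
|AC| ∈ {√(521)}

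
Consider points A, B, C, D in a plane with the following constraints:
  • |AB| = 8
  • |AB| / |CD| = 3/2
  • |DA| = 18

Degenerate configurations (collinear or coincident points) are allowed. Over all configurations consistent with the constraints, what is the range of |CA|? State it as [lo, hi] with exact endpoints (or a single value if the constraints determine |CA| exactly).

|CA| ∈ [38/3, 70/3]  (≈ [12.6667, 23.3333])

|AB| ∈ {8}
|AD| ∈ {18}
|CD| ∈ {16/3}
|BD| ∈ [10, 26]
|AC| ∈ [38/3, 70/3]
|BC| ∈ [14/3, 94/3]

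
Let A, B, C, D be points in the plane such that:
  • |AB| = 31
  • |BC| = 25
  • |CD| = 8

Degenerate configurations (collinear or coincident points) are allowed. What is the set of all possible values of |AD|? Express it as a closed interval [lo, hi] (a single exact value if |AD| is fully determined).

|AD| ∈ [0, 64]  (≈ [0.0000, 64.0000])

|AB| ∈ {31}
|BC| ∈ {25}
|CD| ∈ {8}
|AC| ∈ [6, 56]
|BD| ∈ [17, 33]
|AD| ∈ [0, 64]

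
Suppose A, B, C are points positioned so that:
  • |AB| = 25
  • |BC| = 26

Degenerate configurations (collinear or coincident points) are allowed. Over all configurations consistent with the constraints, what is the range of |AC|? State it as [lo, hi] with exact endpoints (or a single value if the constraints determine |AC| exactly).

|AB| ∈ {25}
|BC| ∈ {26}
|AC| ∈ [1, 51]

|AC| ∈ [1, 51]  (≈ [1.0000, 51.0000])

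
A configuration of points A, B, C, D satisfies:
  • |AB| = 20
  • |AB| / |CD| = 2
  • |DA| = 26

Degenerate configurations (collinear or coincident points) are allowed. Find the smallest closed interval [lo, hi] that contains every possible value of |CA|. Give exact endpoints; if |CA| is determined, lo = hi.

|CA| ∈ [16, 36]  (≈ [16.0000, 36.0000])

|AB| ∈ {20}
|AD| ∈ {26}
|CD| ∈ {10}
|BD| ∈ [6, 46]
|AC| ∈ [16, 36]
|BC| ∈ [0, 56]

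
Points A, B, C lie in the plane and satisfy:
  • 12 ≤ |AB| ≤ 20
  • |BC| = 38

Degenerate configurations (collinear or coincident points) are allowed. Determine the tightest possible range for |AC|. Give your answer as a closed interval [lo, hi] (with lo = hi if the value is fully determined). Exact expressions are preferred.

|AB| ∈ [12, 20]
|BC| ∈ {38}
|AC| ∈ [18, 58]

|AC| ∈ [18, 58]  (≈ [18.0000, 58.0000])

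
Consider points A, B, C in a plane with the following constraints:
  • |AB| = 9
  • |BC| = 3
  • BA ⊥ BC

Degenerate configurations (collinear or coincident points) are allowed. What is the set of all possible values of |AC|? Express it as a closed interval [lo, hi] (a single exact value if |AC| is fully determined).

|AB| ∈ {9}
|BC| ∈ {3}
|AC| ∈ {3·√(10)}

|AC| = 3·√(10)  (≈ 9.4868)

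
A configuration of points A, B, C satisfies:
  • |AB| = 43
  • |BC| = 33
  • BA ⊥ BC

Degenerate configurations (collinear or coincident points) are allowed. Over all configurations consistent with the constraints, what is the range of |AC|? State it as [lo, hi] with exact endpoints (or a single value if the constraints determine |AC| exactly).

|AC| = √(2938)  (≈ 54.2033)

|AB| ∈ {43}
|BC| ∈ {33}
|AC| ∈ {√(2938)}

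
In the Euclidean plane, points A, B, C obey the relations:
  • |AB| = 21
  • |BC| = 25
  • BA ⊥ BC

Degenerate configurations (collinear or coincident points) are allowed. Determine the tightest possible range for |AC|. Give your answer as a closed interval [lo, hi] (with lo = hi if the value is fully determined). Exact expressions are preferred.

|AB| ∈ {21}
|BC| ∈ {25}
|AC| ∈ {√(1066)}

|AC| = √(1066)  (≈ 32.6497)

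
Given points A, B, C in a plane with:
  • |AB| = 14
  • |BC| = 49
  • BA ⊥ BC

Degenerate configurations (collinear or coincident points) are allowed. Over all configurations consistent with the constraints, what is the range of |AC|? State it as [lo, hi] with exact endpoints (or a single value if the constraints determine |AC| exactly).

|AB| ∈ {14}
|BC| ∈ {49}
|AC| ∈ {7·√(53)}

|AC| = 7·√(53)  (≈ 50.9608)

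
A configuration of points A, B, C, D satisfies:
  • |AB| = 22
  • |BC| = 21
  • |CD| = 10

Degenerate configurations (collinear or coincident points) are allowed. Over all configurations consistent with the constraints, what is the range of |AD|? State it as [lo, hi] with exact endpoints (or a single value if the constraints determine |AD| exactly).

|AB| ∈ {22}
|BC| ∈ {21}
|CD| ∈ {10}
|AC| ∈ [1, 43]
|BD| ∈ [11, 31]
|AD| ∈ [0, 53]

|AD| ∈ [0, 53]  (≈ [0.0000, 53.0000])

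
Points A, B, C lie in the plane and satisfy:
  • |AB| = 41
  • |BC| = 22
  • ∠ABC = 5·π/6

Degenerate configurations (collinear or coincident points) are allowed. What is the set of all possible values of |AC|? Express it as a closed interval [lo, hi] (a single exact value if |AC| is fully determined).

|AB| ∈ {41}
|BC| ∈ {22}
|AC| ∈ {√(902·√(3) + 2165)}

|AC| = √(902·√(3) + 2165)  (≈ 61.0517)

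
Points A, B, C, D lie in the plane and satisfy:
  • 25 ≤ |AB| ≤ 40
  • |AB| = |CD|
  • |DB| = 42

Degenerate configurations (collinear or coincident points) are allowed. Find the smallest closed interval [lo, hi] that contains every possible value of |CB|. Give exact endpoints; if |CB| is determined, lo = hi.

|CB| ∈ [2, 82]  (≈ [2.0000, 82.0000])

|AB| ∈ [25, 40]
|BD| ∈ {42}
|CD| ∈ [25, 40]
|AD| ∈ [2, 82]
|BC| ∈ [2, 82]
|AC| ∈ [0, 122]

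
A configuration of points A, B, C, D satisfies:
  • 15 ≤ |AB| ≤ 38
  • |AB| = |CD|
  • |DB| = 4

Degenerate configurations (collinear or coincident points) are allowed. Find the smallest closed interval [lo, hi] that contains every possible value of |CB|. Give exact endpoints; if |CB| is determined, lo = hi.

|AB| ∈ [15, 38]
|BD| ∈ {4}
|CD| ∈ [15, 38]
|AD| ∈ [11, 42]
|BC| ∈ [11, 42]
|AC| ∈ [0, 80]

|CB| ∈ [11, 42]  (≈ [11.0000, 42.0000])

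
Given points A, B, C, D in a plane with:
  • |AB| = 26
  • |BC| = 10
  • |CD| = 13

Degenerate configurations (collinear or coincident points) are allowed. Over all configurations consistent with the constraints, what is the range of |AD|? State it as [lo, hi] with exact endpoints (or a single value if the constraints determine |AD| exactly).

|AD| ∈ [3, 49]  (≈ [3.0000, 49.0000])

|AB| ∈ {26}
|BC| ∈ {10}
|CD| ∈ {13}
|AC| ∈ [16, 36]
|BD| ∈ [3, 23]
|AD| ∈ [3, 49]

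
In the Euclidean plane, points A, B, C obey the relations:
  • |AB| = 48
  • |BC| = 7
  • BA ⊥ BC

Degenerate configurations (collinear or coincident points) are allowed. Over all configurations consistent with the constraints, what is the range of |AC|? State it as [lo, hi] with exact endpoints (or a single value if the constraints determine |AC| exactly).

|AB| ∈ {48}
|BC| ∈ {7}
|AC| ∈ {√(2353)}

|AC| = √(2353)  (≈ 48.5077)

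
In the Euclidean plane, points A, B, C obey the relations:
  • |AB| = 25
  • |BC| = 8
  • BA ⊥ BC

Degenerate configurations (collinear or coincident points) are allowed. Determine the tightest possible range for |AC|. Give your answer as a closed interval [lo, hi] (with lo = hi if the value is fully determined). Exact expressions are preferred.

|AC| = √(689)  (≈ 26.2488)

|AB| ∈ {25}
|BC| ∈ {8}
|AC| ∈ {√(689)}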